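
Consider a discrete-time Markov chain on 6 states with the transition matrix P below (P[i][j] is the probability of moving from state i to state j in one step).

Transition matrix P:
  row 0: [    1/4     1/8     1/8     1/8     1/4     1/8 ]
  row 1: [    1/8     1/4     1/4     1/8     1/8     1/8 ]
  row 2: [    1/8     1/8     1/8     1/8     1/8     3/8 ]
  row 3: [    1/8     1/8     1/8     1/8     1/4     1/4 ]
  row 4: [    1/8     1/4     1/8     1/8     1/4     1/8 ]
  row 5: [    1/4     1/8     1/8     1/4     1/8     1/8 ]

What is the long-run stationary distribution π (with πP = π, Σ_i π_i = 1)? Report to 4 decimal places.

π = [0.1686, 0.1697, 0.1462, 0.1475, 0.1880, 0.1800]

Balance equations π_j = Σ_i π_i·P[i][j]:
  π_0 = 1/4·π_0 + 1/8·π_1 + 1/8·π_2 + 1/8·π_3 + 1/8·π_4 + 1/4·π_5
  π_1 = 1/8·π_0 + 1/4·π_1 + 1/8·π_2 + 1/8·π_3 + 1/4·π_4 + 1/8·π_5
  π_2 = 1/8·π_0 + 1/4·π_1 + 1/8·π_2 + 1/8·π_3 + 1/8·π_4 + 1/8·π_5
  π_3 = 1/8·π_0 + 1/8·π_1 + 1/8·π_2 + 1/8·π_3 + 1/8·π_4 + 1/4·π_5
  π_4 = 1/4·π_0 + 1/8·π_1 + 1/8·π_2 + 1/4·π_3 + 1/4·π_4 + 1/8·π_5
  normalize: π_0 + π_1 + π_2 + π_3 + π_4 + π_5 = 1
Solving the linear system gives exactly π = [4856/28807, 4889/28807, 4212/28807, 4249/28807, 5416/28807, 5185/28807].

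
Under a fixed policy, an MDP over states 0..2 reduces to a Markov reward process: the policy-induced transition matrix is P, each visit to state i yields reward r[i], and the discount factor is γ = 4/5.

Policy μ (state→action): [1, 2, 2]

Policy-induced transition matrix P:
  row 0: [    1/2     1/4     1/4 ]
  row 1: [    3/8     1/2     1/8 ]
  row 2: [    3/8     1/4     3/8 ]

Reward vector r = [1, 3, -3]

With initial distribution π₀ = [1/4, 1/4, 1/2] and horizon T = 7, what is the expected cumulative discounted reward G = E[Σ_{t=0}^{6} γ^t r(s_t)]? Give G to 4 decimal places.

t=0: π = [0.2500, 0.2500, 0.5000], E[r] = -0.5000, γ^t·E[r] = -0.500000, running G = -0.500000
t=1: π = [0.4063, 0.3125, 0.2813], E[r] = 0.5000, γ^t·E[r] = 0.400000, running G = -0.100000
t=2: π = [0.4258, 0.3281, 0.2461], E[r] = 0.6719, γ^t·E[r] = 0.430000, running G = 0.330000
t=3: π = [0.4282, 0.3320, 0.2397], E[r] = 0.7051, γ^t·E[r] = 0.361000, running G = 0.691000
t=4: π = [0.4285, 0.3330, 0.2385], E[r] = 0.7122, γ^t·E[r] = 0.291700, running G = 0.982700
t=5: π = [0.4286, 0.3333, 0.2382], E[r] = 0.7138, γ^t·E[r] = 0.233890, running G = 1.216590
t=6: π = [0.4286, 0.3333, 0.2381], E[r] = 0.7142, γ^t·E[r] = 0.187213, running G = 1.403803

G = 1.4038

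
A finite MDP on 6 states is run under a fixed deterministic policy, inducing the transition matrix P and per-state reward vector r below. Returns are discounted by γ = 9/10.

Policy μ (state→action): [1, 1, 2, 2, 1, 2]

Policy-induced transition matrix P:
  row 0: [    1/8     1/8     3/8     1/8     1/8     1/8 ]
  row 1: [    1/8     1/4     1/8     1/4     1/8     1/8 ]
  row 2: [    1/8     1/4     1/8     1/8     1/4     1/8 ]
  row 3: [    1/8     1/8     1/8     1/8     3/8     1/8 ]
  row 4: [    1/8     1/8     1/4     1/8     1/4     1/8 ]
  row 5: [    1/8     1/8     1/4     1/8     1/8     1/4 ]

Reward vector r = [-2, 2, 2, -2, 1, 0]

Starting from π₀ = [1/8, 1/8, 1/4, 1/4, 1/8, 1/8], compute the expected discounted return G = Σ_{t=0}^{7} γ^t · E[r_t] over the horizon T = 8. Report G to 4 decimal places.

t=0: π = [0.1250, 0.1250, 0.2500, 0.2500, 0.1250, 0.1250], E[r] = 0.1250, γ^t·E[r] = 0.125000, running G = 0.125000
t=1: π = [0.1250, 0.1719, 0.1875, 0.1406, 0.2344, 0.1406], E[r] = 0.4219, γ^t·E[r] = 0.379688, running G = 0.504688
t=2: π = [0.1250, 0.1699, 0.2031, 0.1465, 0.2129, 0.1426], E[r] = 0.4160, γ^t·E[r] = 0.336973, running G = 0.841660
t=3: π = [0.1250, 0.1716, 0.2007, 0.1462, 0.2136, 0.1428], E[r] = 0.4158, γ^t·E[r] = 0.303097, running G = 1.144758
t=4: π = [0.1250, 0.1715, 0.2008, 0.1465, 0.2133, 0.1429], E[r] = 0.4151, γ^t·E[r] = 0.272367, running G = 1.417125
t=5: π = [0.1250, 0.1715, 0.2008, 0.1464, 0.2134, 0.1429], E[r] = 0.4151, γ^t·E[r] = 0.245133, running G = 1.662257
t=6: π = [0.1250, 0.1715, 0.2008, 0.1464, 0.2134, 0.1429], E[r] = 0.4151, γ^t·E[r] = 0.220619, running G = 1.882877
t=7: π = [0.1250, 0.1715, 0.2008, 0.1464, 0.2134, 0.1429], E[r] = 0.4151, γ^t·E[r] = 0.198558, running G = 2.081435

G = 2.0814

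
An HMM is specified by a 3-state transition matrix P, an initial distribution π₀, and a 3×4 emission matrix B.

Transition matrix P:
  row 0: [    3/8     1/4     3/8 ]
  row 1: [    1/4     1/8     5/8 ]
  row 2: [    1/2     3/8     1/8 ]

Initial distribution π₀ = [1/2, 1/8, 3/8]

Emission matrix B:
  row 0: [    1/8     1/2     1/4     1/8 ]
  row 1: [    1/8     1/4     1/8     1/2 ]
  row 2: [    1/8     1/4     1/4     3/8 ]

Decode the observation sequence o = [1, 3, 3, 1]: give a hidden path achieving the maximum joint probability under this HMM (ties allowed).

path = [0, 1, 2, 0]

t=0: δ = [2.500e-01, 3.125e-02, 9.375e-02]  (obs o_0=1)
t=1: δ = [1.172e-02, 3.125e-02, 3.516e-02]  ψ = [0, 0, 0]  (obs o_1=3)
t=2: δ = [2.197e-03, 6.592e-03, 7.324e-03]  ψ = [2, 2, 1]  (obs o_2=3)
t=3: δ = [1.831e-03, 6.866e-04, 1.030e-03]  ψ = [2, 2, 1]  (obs o_3=1)
backtrack: best end state = 0; path = [0, 1, 2, 0]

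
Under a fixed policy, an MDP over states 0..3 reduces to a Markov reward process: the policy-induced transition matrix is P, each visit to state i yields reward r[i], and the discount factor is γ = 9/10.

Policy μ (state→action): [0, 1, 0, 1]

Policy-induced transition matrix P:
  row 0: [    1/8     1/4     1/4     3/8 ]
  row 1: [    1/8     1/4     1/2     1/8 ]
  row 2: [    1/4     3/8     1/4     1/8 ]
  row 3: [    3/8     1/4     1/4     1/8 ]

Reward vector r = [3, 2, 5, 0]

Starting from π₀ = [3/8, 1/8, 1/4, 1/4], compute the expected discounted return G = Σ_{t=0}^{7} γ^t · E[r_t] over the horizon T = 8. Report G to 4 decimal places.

t=0: π = [0.3750, 0.1250, 0.2500, 0.2500], E[r] = 2.6250, γ^t·E[r] = 2.625000, running G = 2.625000
t=1: π = [0.2188, 0.2813, 0.2813, 0.2188], E[r] = 2.6250, γ^t·E[r] = 2.362500, running G = 4.987500
t=2: π = [0.2148, 0.2852, 0.3203, 0.1797], E[r] = 2.8164, γ^t·E[r] = 2.281289, running G = 7.268789
t=3: π = [0.2100, 0.2900, 0.3213, 0.1787], E[r] = 2.8164, γ^t·E[r] = 2.053160, running G = 9.321949
t=4: π = [0.2098, 0.2902, 0.3225, 0.1775], E[r] = 2.8224, γ^t·E[r] = 1.851769, running G = 11.173718
t=5: π = [0.2097, 0.2903, 0.3225, 0.1775], E[r] = 2.8224, γ^t·E[r] = 1.666592, running G = 12.840309
t=6: π = [0.2097, 0.2903, 0.3226, 0.1774], E[r] = 2.8226, γ^t·E[r] = 1.500032, running G = 14.340341
t=7: π = [0.2097, 0.2903, 0.3226, 0.1774], E[r] = 2.8226, γ^t·E[r] = 1.350029, running G = 15.690370

G = 15.6904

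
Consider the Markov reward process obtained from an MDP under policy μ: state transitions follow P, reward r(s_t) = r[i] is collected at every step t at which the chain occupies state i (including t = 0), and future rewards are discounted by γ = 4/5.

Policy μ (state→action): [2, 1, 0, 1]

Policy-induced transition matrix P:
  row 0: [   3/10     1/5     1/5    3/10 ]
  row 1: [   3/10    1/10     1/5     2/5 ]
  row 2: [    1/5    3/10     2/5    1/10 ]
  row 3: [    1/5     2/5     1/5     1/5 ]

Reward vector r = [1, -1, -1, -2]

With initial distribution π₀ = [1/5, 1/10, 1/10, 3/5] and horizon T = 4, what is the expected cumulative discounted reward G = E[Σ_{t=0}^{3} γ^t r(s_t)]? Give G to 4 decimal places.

t=0: π = [0.2000, 0.1000, 0.1000, 0.6000], E[r] = -1.2000, γ^t·E[r] = -1.200000, running G = -1.200000
t=1: π = [0.2300, 0.3200, 0.2200, 0.2300], E[r] = -0.7700, γ^t·E[r] = -0.616000, running G = -1.816000
t=2: π = [0.2550, 0.2360, 0.2440, 0.2650], E[r] = -0.7550, γ^t·E[r] = -0.483200, running G = -2.299200
t=3: π = [0.2491, 0.2538, 0.2488, 0.2483], E[r] = -0.7501, γ^t·E[r] = -0.384051, running G = -2.683251

G = -2.6833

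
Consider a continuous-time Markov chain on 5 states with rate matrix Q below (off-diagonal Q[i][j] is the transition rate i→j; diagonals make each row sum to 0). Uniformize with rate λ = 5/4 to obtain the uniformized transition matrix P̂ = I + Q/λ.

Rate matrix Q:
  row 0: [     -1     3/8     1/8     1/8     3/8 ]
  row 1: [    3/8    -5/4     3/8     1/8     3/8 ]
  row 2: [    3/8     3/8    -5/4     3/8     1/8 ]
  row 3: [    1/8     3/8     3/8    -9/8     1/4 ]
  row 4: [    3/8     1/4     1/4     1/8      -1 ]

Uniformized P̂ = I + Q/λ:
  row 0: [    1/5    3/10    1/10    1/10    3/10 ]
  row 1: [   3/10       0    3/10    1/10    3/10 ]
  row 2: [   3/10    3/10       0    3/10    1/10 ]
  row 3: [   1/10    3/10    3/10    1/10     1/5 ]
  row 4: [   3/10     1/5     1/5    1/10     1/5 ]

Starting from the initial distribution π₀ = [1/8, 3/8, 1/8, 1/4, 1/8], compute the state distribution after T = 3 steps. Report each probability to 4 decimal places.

π = [0.2459, 0.2110, 0.1795, 0.1323, 0.2314]

t=0: π = [0.1250, 0.3750, 0.1250, 0.2500, 0.1250]
t=1: π = [0.2375, 0.1750, 0.2250, 0.1250, 0.2375]
t=2: π = [0.2513, 0.2238, 0.1613, 0.1450, 0.2188]
t=3: π = [0.2459, 0.2110, 0.1795, 0.1323, 0.2314]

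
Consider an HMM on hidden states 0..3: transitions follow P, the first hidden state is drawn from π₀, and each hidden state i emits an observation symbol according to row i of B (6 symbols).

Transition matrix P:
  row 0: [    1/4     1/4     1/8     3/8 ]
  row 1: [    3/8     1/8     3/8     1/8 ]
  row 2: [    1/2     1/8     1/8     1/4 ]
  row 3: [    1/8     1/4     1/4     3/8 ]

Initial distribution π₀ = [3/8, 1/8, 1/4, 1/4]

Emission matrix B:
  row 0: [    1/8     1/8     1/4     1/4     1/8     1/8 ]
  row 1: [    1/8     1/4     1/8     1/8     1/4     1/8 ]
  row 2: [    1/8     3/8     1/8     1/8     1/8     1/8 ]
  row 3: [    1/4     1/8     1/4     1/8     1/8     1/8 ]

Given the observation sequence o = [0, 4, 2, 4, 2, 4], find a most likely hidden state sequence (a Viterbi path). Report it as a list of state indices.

t=0: δ = [4.688e-02, 1.562e-02, 3.125e-02, 6.250e-02]  (obs o_0=0)
t=1: δ = [1.953e-03, 3.906e-03, 1.953e-03, 2.930e-03]  ψ = [2, 3, 3, 3]  (obs o_1=4)
t=2: δ = [3.662e-04, 9.155e-05, 1.831e-04, 2.747e-04]  ψ = [1, 3, 1, 3]  (obs o_2=2)
t=3: δ = [1.144e-05, 2.289e-05, 8.583e-06, 1.717e-05]  ψ = [0, 0, 3, 0]  (obs o_3=4)
t=4: δ = [2.146e-06, 5.364e-07, 1.073e-06, 1.609e-06]  ψ = [1, 3, 1, 3]  (obs o_4=2)
t=5: δ = [6.706e-08, 1.341e-07, 5.029e-08, 1.006e-07]  ψ = [0, 0, 3, 0]  (obs o_5=4)
backtrack: best end state = 1; path = [3, 1, 0, 1, 0, 1]

path = [3, 1, 0, 1, 0, 1]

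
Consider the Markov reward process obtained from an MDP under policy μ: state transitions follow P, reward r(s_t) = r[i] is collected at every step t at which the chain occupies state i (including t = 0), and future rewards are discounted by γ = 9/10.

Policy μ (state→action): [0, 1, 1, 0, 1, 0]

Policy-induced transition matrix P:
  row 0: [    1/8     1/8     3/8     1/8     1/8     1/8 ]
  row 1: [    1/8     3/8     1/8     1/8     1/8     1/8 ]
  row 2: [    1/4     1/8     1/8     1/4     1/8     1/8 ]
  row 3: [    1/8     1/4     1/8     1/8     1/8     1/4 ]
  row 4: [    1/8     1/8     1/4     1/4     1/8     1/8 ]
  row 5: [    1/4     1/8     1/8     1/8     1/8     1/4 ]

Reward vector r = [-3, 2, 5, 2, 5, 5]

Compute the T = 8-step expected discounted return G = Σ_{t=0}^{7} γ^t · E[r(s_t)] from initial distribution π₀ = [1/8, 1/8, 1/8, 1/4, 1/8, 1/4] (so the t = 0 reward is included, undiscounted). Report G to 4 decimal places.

t=0: π = [0.1250, 0.1250, 0.1250, 0.2500, 0.1250, 0.2500], E[r] = 2.8750, γ^t·E[r] = 2.875000, running G = 2.875000
t=1: π = [0.1719, 0.1875, 0.1719, 0.1563, 0.1250, 0.1875], E[r] = 2.5938, γ^t·E[r] = 2.334375, running G = 5.209375
t=2: π = [0.1699, 0.1914, 0.1836, 0.1621, 0.1250, 0.1680], E[r] = 2.5801, γ^t·E[r] = 2.089863, running G = 7.299238
t=3: π = [0.1689, 0.1931, 0.1831, 0.1636, 0.1250, 0.1663], E[r] = 2.5784, γ^t·E[r] = 1.879631, running G = 9.178869
t=4: π = [0.1687, 0.1937, 0.1829, 0.1635, 0.1250, 0.1662], E[r] = 2.5789, γ^t·E[r] = 1.692028, running G = 10.870898
t=5: π = [0.1686, 0.1939, 0.1828, 0.1635, 0.1250, 0.1662], E[r] = 2.5788, γ^t·E[r] = 1.522785, running G = 12.393683
t=6: π = [0.1686, 0.1939, 0.1828, 0.1635, 0.1250, 0.1662], E[r] = 2.5789, γ^t·E[r] = 1.370511, running G = 13.764194
t=7: π = [0.1686, 0.1939, 0.1828, 0.1635, 0.1250, 0.1662], E[r] = 2.5789, γ^t·E[r] = 1.233458, running G = 14.997652

G = 14.9977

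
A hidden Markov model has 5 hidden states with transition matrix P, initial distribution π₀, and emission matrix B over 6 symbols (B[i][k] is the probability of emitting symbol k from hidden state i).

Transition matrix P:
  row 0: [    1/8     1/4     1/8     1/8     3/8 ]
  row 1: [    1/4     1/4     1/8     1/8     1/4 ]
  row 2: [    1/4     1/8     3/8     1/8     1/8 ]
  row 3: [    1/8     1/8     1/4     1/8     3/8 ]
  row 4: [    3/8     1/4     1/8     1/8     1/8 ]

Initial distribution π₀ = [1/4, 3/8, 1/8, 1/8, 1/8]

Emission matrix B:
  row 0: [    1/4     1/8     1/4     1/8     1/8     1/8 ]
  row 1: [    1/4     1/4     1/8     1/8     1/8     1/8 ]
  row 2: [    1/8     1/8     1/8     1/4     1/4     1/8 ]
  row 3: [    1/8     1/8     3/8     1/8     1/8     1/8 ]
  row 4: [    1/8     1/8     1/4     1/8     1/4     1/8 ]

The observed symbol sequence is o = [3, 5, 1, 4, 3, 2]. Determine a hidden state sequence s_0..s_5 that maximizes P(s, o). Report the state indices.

path = [2, 2, 2, 2, 2, 0]

t=0: δ = [3.125e-02, 4.688e-02, 3.125e-02, 1.562e-02, 1.562e-02]  (obs o_0=3)
t=1: δ = [1.465e-03, 1.465e-03, 1.465e-03, 7.324e-04, 1.465e-03]  ψ = [1, 1, 2, 1, 0]  (obs o_1=5)
t=2: δ = [6.866e-05, 9.155e-05, 6.866e-05, 2.289e-05, 6.866e-05]  ψ = [4, 0, 2, 0, 0]  (obs o_2=1)
t=3: δ = [3.219e-06, 2.861e-06, 6.437e-06, 1.431e-06, 6.437e-06]  ψ = [4, 1, 2, 1, 0]  (obs o_3=4)
t=4: δ = [3.017e-07, 2.012e-07, 6.035e-07, 1.006e-07, 1.509e-07]  ψ = [4, 4, 2, 2, 0]  (obs o_4=3)
t=5: δ = [3.772e-08, 9.430e-09, 2.829e-08, 2.829e-08, 2.829e-08]  ψ = [2, 0, 2, 2, 0]  (obs o_5=2)
backtrack: best end state = 0; path = [2, 2, 2, 2, 2, 0]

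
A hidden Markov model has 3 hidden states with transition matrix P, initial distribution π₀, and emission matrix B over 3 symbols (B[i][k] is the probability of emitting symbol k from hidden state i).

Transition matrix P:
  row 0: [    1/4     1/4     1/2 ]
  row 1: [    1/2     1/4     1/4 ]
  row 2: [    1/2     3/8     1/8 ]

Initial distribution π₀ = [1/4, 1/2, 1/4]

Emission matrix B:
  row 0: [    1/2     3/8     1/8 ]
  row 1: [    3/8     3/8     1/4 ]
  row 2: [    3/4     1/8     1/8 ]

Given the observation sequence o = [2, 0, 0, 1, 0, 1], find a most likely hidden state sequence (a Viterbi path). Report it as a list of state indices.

path = [1, 0, 2, 0, 2, 0]

t=0: δ = [3.125e-02, 1.250e-01, 3.125e-02]  (obs o_0=2)
t=1: δ = [3.125e-02, 1.172e-02, 2.344e-02]  ψ = [1, 1, 1]  (obs o_1=0)
t=2: δ = [5.859e-03, 3.296e-03, 1.172e-02]  ψ = [2, 2, 0]  (obs o_2=0)
t=3: δ = [2.197e-03, 1.648e-03, 3.662e-04]  ψ = [2, 2, 0]  (obs o_3=1)
t=4: δ = [4.120e-04, 2.060e-04, 8.240e-04]  ψ = [1, 0, 0]  (obs o_4=0)
t=5: δ = [1.545e-04, 1.159e-04, 2.575e-05]  ψ = [2, 2, 0]  (obs o_5=1)
backtrack: best end state = 0; path = [1, 0, 2, 0, 2, 0]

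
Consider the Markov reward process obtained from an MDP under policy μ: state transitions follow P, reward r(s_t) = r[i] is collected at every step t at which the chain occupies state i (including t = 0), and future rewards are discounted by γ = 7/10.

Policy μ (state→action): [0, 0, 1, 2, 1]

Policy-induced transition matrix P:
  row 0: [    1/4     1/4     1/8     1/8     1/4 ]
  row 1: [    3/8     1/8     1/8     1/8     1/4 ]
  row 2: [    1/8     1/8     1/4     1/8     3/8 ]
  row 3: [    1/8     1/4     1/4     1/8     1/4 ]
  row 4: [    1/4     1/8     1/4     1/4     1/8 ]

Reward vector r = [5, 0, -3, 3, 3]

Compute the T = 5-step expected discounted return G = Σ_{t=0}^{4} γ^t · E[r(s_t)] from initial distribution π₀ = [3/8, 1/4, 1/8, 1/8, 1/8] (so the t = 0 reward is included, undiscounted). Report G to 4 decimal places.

t=0: π = [0.3750, 0.2500, 0.1250, 0.1250, 0.1250], E[r] = 2.2500, γ^t·E[r] = 2.250000, running G = 2.250000
t=1: π = [0.2500, 0.1875, 0.1719, 0.1406, 0.2500], E[r] = 1.9063, γ^t·E[r] = 1.334375, running G = 3.584375
t=2: π = [0.2344, 0.1738, 0.1953, 0.1563, 0.2402], E[r] = 1.7754, γ^t·E[r] = 0.869941, running G = 4.454316
t=3: π = [0.2278, 0.1738, 0.1990, 0.1550, 0.2444], E[r] = 1.7402, γ^t·E[r] = 0.596900, running G = 5.051217
t=4: π = [0.2275, 0.1729, 0.1998, 0.1555, 0.2443], E[r] = 1.7376, γ^t·E[r] = 0.417200, running G = 5.468417

G = 5.4684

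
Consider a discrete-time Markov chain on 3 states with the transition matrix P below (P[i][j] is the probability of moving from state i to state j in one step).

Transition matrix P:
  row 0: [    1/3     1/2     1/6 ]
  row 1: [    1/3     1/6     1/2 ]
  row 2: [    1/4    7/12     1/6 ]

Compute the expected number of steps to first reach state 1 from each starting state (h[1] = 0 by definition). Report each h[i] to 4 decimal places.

First-step conditioning: h[1] = 0; for i ≠ 1, h[i] = 1 + Σ_k P[i][k]·h[k].
  h[0] = 1 + 1/3·h[0] + 1/6·h[2]
  h[2] = 1 + 1/4·h[0] + 1/6·h[2]
Solving the 2×2 linear system over states ≠ 1 gives exactly h = [72/37, 0, 66/37] (h[1] = 0 is the target).

h = [1.9459, 0.0000, 1.7838]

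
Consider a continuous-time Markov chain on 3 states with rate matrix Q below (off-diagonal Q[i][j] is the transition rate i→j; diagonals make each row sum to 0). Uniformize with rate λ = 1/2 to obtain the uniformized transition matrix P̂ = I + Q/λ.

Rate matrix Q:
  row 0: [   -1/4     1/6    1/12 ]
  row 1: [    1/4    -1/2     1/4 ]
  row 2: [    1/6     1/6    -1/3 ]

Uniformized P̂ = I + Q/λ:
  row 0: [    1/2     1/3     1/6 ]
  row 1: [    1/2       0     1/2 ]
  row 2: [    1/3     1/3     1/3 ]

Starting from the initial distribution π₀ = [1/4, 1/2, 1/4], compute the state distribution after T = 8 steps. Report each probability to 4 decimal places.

π = [0.4500, 0.2500, 0.3000]

t=0: π = [0.2500, 0.5000, 0.2500]
t=1: π = [0.4583, 0.1667, 0.3750]
t=2: π = [0.4375, 0.2778, 0.2847]
t=3: π = [0.4525, 0.2407, 0.3067]
t=4: π = [0.4489, 0.2531, 0.2980]
t=5: π = [0.4503, 0.2490, 0.3007]
t=6: π = [0.4499, 0.2503, 0.2998]
t=7: π = [0.4500, 0.2499, 0.3001]
t=8: π = [0.4500, 0.2500, 0.3000]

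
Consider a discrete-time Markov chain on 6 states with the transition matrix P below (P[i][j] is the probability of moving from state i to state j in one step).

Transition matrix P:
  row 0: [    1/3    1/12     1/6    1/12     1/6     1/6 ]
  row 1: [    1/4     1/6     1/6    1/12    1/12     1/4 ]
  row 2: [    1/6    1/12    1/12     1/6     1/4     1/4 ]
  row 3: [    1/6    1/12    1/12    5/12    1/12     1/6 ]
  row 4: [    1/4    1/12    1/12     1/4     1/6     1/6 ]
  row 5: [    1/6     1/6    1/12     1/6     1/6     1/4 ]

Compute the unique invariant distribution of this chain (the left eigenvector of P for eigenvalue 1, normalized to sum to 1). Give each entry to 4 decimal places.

π = [0.2259, 0.1093, 0.1113, 0.2016, 0.1500, 0.2019]

Balance equations π_j = Σ_i π_i·P[i][j]:
  π_0 = 1/3·π_0 + 1/4·π_1 + 1/6·π_2 + 1/6·π_3 + 1/4·π_4 + 1/6·π_5
  π_1 = 1/12·π_0 + 1/6·π_1 + 1/12·π_2 + 1/12·π_3 + 1/12·π_4 + 1/6·π_5
  π_2 = 1/6·π_0 + 1/6·π_1 + 1/12·π_2 + 1/12·π_3 + 1/12·π_4 + 1/12·π_5
  π_3 = 1/12·π_0 + 1/12·π_1 + 1/6·π_2 + 5/12·π_3 + 1/4·π_4 + 1/6·π_5
  π_4 = 1/6·π_0 + 1/12·π_1 + 1/4·π_2 + 1/12·π_3 + 1/6·π_4 + 1/6·π_5
  normalize: π_0 + π_1 + π_2 + π_3 + π_4 + π_5 = 1
Solving the linear system gives exactly π = [35378/156589, 17109/156589, 17423/156589, 31576/156589, 23493/156589, 31610/156589].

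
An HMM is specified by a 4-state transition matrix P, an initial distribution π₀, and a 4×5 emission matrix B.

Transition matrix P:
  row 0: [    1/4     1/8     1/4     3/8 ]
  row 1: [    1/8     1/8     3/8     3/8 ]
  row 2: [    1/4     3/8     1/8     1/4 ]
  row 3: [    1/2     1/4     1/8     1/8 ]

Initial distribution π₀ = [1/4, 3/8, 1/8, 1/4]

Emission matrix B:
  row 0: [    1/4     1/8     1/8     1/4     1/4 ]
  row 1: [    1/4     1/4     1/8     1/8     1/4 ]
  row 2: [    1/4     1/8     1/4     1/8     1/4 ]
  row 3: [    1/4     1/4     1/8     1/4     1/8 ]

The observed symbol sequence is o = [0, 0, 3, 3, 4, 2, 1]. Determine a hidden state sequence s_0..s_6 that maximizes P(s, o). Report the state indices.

path = [1, 3, 0, 3, 0, 2, 1]

t=0: δ = [6.250e-02, 9.375e-02, 3.125e-02, 6.250e-02]  (obs o_0=0)
t=1: δ = [7.812e-03, 3.906e-03, 8.789e-03, 8.789e-03]  ψ = [3, 3, 1, 1]  (obs o_1=0)
t=2: δ = [1.099e-03, 4.120e-04, 2.441e-04, 7.324e-04]  ψ = [3, 2, 0, 0]  (obs o_2=3)
t=3: δ = [9.155e-05, 2.289e-05, 3.433e-05, 1.030e-04]  ψ = [3, 3, 0, 0]  (obs o_3=3)
t=4: δ = [1.287e-05, 6.437e-06, 5.722e-06, 4.292e-06]  ψ = [3, 3, 0, 0]  (obs o_4=4)
t=5: δ = [4.023e-07, 2.682e-07, 8.047e-07, 6.035e-07]  ψ = [0, 2, 0, 0]  (obs o_5=2)
t=6: δ = [3.772e-08, 7.544e-08, 1.257e-08, 5.029e-08]  ψ = [3, 2, 0, 2]  (obs o_6=1)
backtrack: best end state = 1; path = [1, 3, 0, 3, 0, 2, 1]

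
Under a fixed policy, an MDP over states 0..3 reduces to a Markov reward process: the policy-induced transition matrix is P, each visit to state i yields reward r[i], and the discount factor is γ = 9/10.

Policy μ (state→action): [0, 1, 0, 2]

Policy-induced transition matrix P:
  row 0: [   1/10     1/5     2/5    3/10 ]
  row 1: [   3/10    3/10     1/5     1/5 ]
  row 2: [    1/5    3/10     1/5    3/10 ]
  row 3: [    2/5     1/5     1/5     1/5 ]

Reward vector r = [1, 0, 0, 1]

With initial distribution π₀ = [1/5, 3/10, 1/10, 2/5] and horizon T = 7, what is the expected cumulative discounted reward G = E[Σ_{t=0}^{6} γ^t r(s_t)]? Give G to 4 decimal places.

G = 2.7224

t=0: π = [0.2000, 0.3000, 0.1000, 0.4000], E[r] = 0.6000, γ^t·E[r] = 0.600000, running G = 0.600000
t=1: π = [0.2900, 0.2400, 0.2400, 0.2300], E[r] = 0.5200, γ^t·E[r] = 0.468000, running G = 1.068000
t=2: π = [0.2410, 0.2480, 0.2580, 0.2530], E[r] = 0.4940, γ^t·E[r] = 0.400140, running G = 1.468140
t=3: π = [0.2513, 0.2506, 0.2482, 0.2499], E[r] = 0.5012, γ^t·E[r] = 0.365375, running G = 1.833515
t=4: π = [0.2499, 0.2499, 0.2503, 0.2500], E[r] = 0.4999, γ^t·E[r] = 0.327958, running G = 2.161473
t=5: π = [0.2500, 0.2500, 0.2500, 0.2500], E[r] = 0.5000, γ^t·E[r] = 0.295247, running G = 2.456720
t=6: π = [0.2500, 0.2500, 0.2500, 0.2500], E[r] = 0.5000, γ^t·E[r] = 0.265722, running G = 2.722442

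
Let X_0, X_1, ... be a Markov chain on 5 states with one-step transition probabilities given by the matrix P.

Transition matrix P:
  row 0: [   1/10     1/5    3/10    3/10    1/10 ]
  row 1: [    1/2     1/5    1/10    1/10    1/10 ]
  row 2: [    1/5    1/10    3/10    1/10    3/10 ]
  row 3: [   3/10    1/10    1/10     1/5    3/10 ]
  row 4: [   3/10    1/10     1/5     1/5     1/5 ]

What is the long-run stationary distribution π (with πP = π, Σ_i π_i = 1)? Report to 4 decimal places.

Balance equations π_j = Σ_i π_i·P[i][j]:
  π_0 = 1/10·π_0 + 1/2·π_1 + 1/5·π_2 + 3/10·π_3 + 3/10·π_4
  π_1 = 1/5·π_0 + 1/5·π_1 + 1/10·π_2 + 1/10·π_3 + 1/10·π_4
  π_2 = 3/10·π_0 + 1/10·π_1 + 3/10·π_2 + 1/10·π_3 + 1/5·π_4
  π_3 = 3/10·π_0 + 1/10·π_1 + 1/10·π_2 + 1/5·π_3 + 1/5·π_4
  normalize: π_0 + π_1 + π_2 + π_3 + π_4 = 1
Solving the linear system gives exactly π = [1214/4753, 663/4753, 1017/4753, 904/4753, 955/4753].

π = [0.2554, 0.1395, 0.2140, 0.1902, 0.2009]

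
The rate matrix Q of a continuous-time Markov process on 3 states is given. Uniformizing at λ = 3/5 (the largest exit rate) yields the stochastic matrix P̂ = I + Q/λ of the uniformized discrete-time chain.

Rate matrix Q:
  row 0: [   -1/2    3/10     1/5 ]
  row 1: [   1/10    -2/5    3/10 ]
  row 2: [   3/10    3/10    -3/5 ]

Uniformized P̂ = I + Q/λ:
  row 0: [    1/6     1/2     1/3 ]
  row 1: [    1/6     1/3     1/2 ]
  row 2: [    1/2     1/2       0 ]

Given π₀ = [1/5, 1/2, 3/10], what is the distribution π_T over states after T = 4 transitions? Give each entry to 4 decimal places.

π = [0.2687, 0.4286, 0.3027]

t=0: π = [0.2000, 0.5000, 0.3000]
t=1: π = [0.2667, 0.4167, 0.3167]
t=2: π = [0.2722, 0.4306, 0.2972]
t=3: π = [0.2657, 0.4282, 0.3060]
t=4: π = [0.2687, 0.4286, 0.3027]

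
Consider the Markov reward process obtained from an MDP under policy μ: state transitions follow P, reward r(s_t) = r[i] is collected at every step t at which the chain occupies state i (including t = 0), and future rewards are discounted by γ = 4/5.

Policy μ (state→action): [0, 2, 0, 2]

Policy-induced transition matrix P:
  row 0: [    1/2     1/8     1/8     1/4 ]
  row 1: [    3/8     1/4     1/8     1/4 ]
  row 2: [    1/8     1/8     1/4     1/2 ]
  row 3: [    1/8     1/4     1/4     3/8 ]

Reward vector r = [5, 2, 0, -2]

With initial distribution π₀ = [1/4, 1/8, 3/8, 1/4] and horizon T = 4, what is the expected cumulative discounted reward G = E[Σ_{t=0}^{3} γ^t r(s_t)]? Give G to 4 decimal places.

t=0: π = [0.2500, 0.1250, 0.3750, 0.2500], E[r] = 1.0000, γ^t·E[r] = 1.000000, running G = 1.000000
t=1: π = [0.2500, 0.1719, 0.2031, 0.3750], E[r] = 0.8438, γ^t·E[r] = 0.675000, running G = 1.675000
t=2: π = [0.2617, 0.1934, 0.1973, 0.3477], E[r] = 1.0000, γ^t·E[r] = 0.640000, running G = 2.315000
t=3: π = [0.2715, 0.1926, 0.1931, 0.3428], E[r] = 1.0571, γ^t·E[r] = 0.541250, running G = 2.856250

G = 2.8563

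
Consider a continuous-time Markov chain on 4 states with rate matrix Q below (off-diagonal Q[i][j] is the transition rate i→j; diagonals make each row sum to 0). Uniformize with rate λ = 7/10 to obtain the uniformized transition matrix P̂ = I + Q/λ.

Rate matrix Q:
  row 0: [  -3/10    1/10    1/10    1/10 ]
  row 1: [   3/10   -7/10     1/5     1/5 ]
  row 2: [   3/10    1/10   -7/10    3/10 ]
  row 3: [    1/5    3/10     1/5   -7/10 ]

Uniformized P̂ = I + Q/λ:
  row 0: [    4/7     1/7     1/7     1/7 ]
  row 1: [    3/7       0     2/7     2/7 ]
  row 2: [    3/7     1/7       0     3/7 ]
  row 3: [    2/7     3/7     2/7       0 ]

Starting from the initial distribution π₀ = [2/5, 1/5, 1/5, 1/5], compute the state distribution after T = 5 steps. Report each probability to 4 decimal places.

t=0: π = [0.4000, 0.2000, 0.2000, 0.2000]
t=1: π = [0.4571, 0.1714, 0.1714, 0.2000]
t=2: π = [0.4653, 0.1755, 0.1714, 0.1878]
t=3: π = [0.4682, 0.1714, 0.1703, 0.1901]
t=4: π = [0.4683, 0.1727, 0.1702, 0.1888]
t=5: π = [0.4685, 0.1721, 0.1702, 0.1892]

π = [0.4685, 0.1721, 0.1702, 0.1892]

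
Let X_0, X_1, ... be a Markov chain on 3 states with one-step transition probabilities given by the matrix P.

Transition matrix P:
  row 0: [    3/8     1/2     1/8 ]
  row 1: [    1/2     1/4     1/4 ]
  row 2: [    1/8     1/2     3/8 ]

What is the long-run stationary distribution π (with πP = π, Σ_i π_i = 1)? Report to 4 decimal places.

π = [0.3667, 0.4000, 0.2333]

Balance equations π_j = Σ_i π_i·P[i][j]:
  π_0 = 3/8·π_0 + 1/2·π_1 + 1/8·π_2
  π_1 = 1/2·π_0 + 1/4·π_1 + 1/2·π_2
  normalize: π_0 + π_1 + π_2 = 1
Solving the linear system gives exactly π = [11/30, 2/5, 7/30].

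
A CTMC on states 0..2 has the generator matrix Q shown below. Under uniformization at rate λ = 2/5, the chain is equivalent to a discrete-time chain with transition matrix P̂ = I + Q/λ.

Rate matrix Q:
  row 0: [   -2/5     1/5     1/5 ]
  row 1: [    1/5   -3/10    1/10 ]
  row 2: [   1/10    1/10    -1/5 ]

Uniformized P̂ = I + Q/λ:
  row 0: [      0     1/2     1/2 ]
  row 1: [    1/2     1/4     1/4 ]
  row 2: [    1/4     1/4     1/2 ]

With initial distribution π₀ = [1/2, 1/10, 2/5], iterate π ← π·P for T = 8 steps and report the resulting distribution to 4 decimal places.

π = [0.2633, 0.3157, 0.4210]

t=0: π = [0.5000, 0.1000, 0.4000]
t=1: π = [0.1500, 0.3750, 0.4750]
t=2: π = [0.3063, 0.2875, 0.4063]
t=3: π = [0.2453, 0.3266, 0.4281]
t=4: π = [0.2703, 0.3113, 0.4184]
t=5: π = [0.2603, 0.3176, 0.4222]
t=6: π = [0.2643, 0.3151, 0.4206]
t=7: π = [0.2627, 0.3161, 0.4212]
t=8: π = [0.2633, 0.3157, 0.4210]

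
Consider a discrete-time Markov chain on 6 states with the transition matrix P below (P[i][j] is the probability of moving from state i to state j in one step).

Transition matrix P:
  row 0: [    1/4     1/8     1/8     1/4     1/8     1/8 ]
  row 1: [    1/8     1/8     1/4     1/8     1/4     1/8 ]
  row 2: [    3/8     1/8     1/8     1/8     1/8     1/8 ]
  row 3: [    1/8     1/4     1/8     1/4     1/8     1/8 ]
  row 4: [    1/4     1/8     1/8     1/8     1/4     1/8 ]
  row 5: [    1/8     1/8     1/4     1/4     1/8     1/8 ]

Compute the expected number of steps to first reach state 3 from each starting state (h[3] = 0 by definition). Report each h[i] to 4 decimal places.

First-step conditioning: h[3] = 0; for i ≠ 3, h[i] = 1 + Σ_k P[i][k]·h[k].
  h[0] = 1 + 1/4·h[0] + 1/8·h[1] + 1/8·h[2] + 1/8·h[4] + 1/8·h[5]
  h[1] = 1 + 1/8·h[0] + 1/8·h[1] + 1/4·h[2] + 1/4·h[4] + 1/8·h[5]
  h[2] = 1 + 3/8·h[0] + 1/8·h[1] + 1/8·h[2] + 1/8·h[4] + 1/8·h[5]
  h[4] = 1 + 1/4·h[0] + 1/8·h[1] + 1/8·h[2] + 1/4·h[4] + 1/8·h[5]
  h[5] = 1 + 1/8·h[0] + 1/8·h[1] + 1/4·h[2] + 1/8·h[4] + 1/8·h[5]
Solving the 5×5 linear system over states ≠ 3 gives exactly h = [1792/349, 2076/349, 2016/349, 0, 2048/349, 1820/349] (h[3] = 0 is the target).

h = [5.1347, 5.9484, 5.7765, 0.0000, 5.8682, 5.2149]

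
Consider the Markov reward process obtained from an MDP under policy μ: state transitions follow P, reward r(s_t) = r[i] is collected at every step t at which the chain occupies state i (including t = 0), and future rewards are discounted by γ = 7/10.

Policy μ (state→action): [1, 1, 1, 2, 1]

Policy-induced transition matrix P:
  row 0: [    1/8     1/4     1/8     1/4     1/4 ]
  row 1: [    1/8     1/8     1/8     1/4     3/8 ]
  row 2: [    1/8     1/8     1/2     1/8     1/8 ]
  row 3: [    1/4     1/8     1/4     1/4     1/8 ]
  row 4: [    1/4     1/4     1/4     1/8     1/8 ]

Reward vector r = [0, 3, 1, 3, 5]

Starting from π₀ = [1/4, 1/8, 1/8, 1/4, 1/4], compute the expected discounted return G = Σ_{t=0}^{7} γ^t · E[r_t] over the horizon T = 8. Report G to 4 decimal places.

G = 7.4878

t=0: π = [0.2500, 0.1250, 0.1250, 0.2500, 0.2500], E[r] = 2.5000, γ^t·E[r] = 2.500000, running G = 2.500000
t=1: π = [0.1875, 0.1875, 0.2344, 0.2031, 0.1875], E[r] = 2.3438, γ^t·E[r] = 1.640625, running G = 4.140625
t=2: π = [0.1738, 0.1719, 0.2617, 0.1973, 0.1953], E[r] = 2.3457, γ^t·E[r] = 1.149395, running G = 5.290020
t=3: π = [0.1741, 0.1711, 0.2722, 0.1929, 0.1897], E[r] = 2.3127, γ^t·E[r] = 0.793271, running G = 6.083291
t=4: π = [0.1728, 0.1705, 0.2749, 0.1923, 0.1895], E[r] = 2.3108, γ^t·E[r] = 0.554828, running G = 6.638119
t=5: π = [0.1727, 0.1703, 0.2758, 0.1919, 0.1892], E[r] = 2.3086, γ^t·E[r] = 0.388012, running G = 7.026131
t=6: π = [0.1726, 0.1702, 0.2761, 0.1919, 0.1892], E[r] = 2.3082, γ^t·E[r] = 0.271562, running G = 7.297694
t=7: π = [0.1726, 0.1702, 0.2762, 0.1918, 0.1891], E[r] = 2.3081, γ^t·E[r] = 0.190080, running G = 7.487774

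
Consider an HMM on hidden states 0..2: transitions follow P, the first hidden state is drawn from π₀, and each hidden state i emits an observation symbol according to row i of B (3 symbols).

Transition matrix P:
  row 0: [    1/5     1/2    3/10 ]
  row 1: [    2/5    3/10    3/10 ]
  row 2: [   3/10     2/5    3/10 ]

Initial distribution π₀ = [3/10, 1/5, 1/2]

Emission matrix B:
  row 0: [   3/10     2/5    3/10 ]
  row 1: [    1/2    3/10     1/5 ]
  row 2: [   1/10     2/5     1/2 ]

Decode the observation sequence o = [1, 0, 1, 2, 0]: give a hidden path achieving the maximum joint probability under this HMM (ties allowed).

t=0: δ = [1.200e-01, 6.000e-02, 2.000e-01]  (obs o_0=1)
t=1: δ = [1.800e-02, 4.000e-02, 6.000e-03]  ψ = [2, 2, 2]  (obs o_1=0)
t=2: δ = [6.400e-03, 3.600e-03, 4.800e-03]  ψ = [1, 1, 1]  (obs o_2=1)
t=3: δ = [4.320e-04, 6.400e-04, 9.600e-04]  ψ = [1, 0, 0]  (obs o_3=2)
t=4: δ = [8.640e-05, 1.920e-04, 2.880e-05]  ψ = [2, 2, 2]  (obs o_4=0)
backtrack: best end state = 1; path = [2, 1, 0, 2, 1]

path = [2, 1, 0, 2, 1]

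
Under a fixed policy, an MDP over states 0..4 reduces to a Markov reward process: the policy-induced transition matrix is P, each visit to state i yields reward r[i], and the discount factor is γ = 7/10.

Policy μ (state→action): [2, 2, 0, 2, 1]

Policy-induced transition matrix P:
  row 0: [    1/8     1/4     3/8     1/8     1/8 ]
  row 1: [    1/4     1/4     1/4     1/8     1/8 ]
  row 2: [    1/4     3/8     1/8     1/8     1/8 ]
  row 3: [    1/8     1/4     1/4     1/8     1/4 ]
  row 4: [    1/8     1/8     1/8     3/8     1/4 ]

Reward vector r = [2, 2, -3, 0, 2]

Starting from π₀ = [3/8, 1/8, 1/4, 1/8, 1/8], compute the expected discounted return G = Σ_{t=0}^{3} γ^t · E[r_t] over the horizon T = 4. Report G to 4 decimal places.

t=0: π = [0.3750, 0.1250, 0.2500, 0.1250, 0.1250], E[r] = 0.5000, γ^t·E[r] = 0.500000, running G = 0.500000
t=1: π = [0.1719, 0.2656, 0.2500, 0.1563, 0.1563], E[r] = 0.4375, γ^t·E[r] = 0.306250, running G = 0.806250
t=2: π = [0.1895, 0.2617, 0.2207, 0.1641, 0.1641], E[r] = 0.5684, γ^t·E[r] = 0.278496, running G = 1.084746
t=3: π = [0.1853, 0.2571, 0.2256, 0.1660, 0.1660], E[r] = 0.5400, γ^t·E[r] = 0.185233, running G = 1.269979

G = 1.2700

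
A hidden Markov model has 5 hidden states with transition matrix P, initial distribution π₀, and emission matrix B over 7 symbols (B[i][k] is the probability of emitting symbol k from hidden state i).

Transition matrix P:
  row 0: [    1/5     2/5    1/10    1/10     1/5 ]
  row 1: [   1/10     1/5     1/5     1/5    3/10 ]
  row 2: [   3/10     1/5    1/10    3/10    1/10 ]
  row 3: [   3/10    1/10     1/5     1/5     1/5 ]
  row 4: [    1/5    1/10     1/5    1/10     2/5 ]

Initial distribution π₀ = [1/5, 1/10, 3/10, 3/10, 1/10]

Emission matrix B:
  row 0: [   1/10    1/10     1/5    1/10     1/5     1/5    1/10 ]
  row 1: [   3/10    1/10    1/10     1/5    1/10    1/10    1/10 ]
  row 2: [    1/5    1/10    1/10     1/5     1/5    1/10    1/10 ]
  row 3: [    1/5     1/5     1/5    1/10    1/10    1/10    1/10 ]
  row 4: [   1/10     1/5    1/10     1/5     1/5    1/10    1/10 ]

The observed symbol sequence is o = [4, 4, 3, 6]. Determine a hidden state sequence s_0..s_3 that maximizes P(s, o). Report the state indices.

t=0: δ = [4.000e-02, 1.000e-02, 6.000e-02, 3.000e-02, 2.000e-02]  (obs o_0=4)
t=1: δ = [3.600e-03, 1.600e-03, 1.200e-03, 1.800e-03, 1.600e-03]  ψ = [2, 0, 2, 2, 0]  (obs o_1=4)
t=2: δ = [7.200e-05, 2.880e-04, 7.200e-05, 3.600e-05, 1.440e-04]  ψ = [0, 0, 0, 0, 0]  (obs o_2=3)
t=3: δ = [2.880e-06, 5.760e-06, 5.760e-06, 5.760e-06, 8.640e-06]  ψ = [1, 1, 1, 1, 1]  (obs o_3=6)
backtrack: best end state = 4; path = [2, 0, 1, 4]

path = [2, 0, 1, 4]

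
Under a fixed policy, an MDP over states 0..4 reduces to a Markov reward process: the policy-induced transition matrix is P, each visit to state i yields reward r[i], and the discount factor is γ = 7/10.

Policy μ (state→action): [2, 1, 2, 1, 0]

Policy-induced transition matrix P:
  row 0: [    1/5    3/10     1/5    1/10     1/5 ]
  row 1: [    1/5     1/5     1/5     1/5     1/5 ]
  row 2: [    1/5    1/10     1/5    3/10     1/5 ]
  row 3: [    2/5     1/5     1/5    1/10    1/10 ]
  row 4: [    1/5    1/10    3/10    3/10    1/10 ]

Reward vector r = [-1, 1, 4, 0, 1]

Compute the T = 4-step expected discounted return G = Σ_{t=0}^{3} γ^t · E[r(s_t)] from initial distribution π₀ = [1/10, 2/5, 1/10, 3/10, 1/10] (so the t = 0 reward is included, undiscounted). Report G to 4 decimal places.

t=0: π = [0.1000, 0.4000, 0.1000, 0.3000, 0.1000], E[r] = 0.8000, γ^t·E[r] = 0.800000, running G = 0.800000
t=1: π = [0.2600, 0.1900, 0.2100, 0.1800, 0.1600], E[r] = 0.9300, γ^t·E[r] = 0.651000, running G = 1.451000
t=2: π = [0.2360, 0.1890, 0.2160, 0.1930, 0.1660], E[r] = 0.9830, γ^t·E[r] = 0.481670, running G = 1.932670
t=3: π = [0.2386, 0.1854, 0.2166, 0.1953, 0.1641], E[r] = 0.9773, γ^t·E[r] = 0.335214, running G = 2.267884

G = 2.2679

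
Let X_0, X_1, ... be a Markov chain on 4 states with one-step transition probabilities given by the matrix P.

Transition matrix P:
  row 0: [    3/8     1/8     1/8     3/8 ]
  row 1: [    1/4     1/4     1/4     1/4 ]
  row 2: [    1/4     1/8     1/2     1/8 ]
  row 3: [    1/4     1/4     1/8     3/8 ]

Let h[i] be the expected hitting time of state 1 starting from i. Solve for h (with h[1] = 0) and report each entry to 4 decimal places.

First-step conditioning: h[1] = 0; for i ≠ 1, h[i] = 1 + Σ_k P[i][k]·h[k].
  h[0] = 1 + 3/8·h[0] + 1/8·h[2] + 3/8·h[3]
  h[2] = 1 + 1/4·h[0] + 1/2·h[2] + 1/8·h[3]
  h[3] = 1 + 1/4·h[0] + 1/8·h[2] + 3/8·h[3]
Solving the 3×3 linear system over states ≠ 1 gives exactly h = [320/53, 0, 336/53, 280/53] (h[1] = 0 is the target).

h = [6.0377, 0.0000, 6.3396, 5.2830]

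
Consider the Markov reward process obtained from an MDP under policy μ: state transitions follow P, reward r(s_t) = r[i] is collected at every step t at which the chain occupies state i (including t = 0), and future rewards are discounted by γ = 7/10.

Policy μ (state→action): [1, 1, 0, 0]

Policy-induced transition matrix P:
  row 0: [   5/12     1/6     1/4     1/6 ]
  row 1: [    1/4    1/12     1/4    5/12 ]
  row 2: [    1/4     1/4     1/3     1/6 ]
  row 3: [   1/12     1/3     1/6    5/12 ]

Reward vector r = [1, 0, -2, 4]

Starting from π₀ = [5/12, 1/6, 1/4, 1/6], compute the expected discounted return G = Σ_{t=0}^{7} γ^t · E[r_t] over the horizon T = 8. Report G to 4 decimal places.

G = 2.4311

t=0: π = [0.4167, 0.1667, 0.2500, 0.1667], E[r] = 0.5833, γ^t·E[r] = 0.583333, running G = 0.583333
t=1: π = [0.2917, 0.2014, 0.2569, 0.2500], E[r] = 0.7778, γ^t·E[r] = 0.544444, running G = 1.127778
t=2: π = [0.2569, 0.2130, 0.2506, 0.2795], E[r] = 0.8738, γ^t·E[r] = 0.428183, running G = 1.555961
t=3: π = [0.2462, 0.2164, 0.2476, 0.2898], E[r] = 0.9102, γ^t·E[r] = 0.312200, running G = 1.868161
t=4: π = [0.2427, 0.2176, 0.2465, 0.2932], E[r] = 0.9226, γ^t·E[r] = 0.221520, running G = 2.089681
t=5: π = [0.2416, 0.2179, 0.2461, 0.2944], E[r] = 0.9268, γ^t·E[r] = 0.155770, running G = 2.245451
t=6: π = [0.2412, 0.2181, 0.2460, 0.2947], E[r] = 0.9282, γ^t·E[r] = 0.109204, running G = 2.354655
t=7: π = [0.2411, 0.2181, 0.2459, 0.2949], E[r] = 0.9287, γ^t·E[r] = 0.076481, running G = 2.431136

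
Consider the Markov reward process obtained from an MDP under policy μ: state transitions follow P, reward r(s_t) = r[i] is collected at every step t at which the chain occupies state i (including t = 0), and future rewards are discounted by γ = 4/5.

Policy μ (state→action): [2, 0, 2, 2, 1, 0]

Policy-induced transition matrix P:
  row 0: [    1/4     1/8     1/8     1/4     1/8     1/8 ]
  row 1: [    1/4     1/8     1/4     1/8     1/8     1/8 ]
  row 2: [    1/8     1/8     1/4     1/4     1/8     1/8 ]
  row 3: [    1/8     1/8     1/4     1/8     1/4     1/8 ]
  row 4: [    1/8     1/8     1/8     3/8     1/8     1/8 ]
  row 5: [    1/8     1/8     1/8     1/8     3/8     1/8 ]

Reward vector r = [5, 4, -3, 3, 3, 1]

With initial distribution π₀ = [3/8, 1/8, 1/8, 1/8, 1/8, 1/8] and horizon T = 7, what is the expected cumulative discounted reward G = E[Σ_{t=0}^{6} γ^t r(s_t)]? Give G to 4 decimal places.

G = 9.0700

t=0: π = [0.3750, 0.1250, 0.1250, 0.1250, 0.1250, 0.1250], E[r] = 2.8750, γ^t·E[r] = 2.875000, running G = 2.875000
t=1: π = [0.1875, 0.1250, 0.1719, 0.2188, 0.1719, 0.1250], E[r] = 2.2188, γ^t·E[r] = 1.775000, running G = 4.650000
t=2: π = [0.1641, 0.1250, 0.1895, 0.2129, 0.1836, 0.1250], E[r] = 2.0664, γ^t·E[r] = 1.322500, running G = 5.972500
t=3: π = [0.1611, 0.1250, 0.1909, 0.2151, 0.1829, 0.1250], E[r] = 2.0518, γ^t·E[r] = 1.050500, running G = 7.023000
t=4: π = [0.1608, 0.1250, 0.1914, 0.2147, 0.1831, 0.1250], E[r] = 2.0483, γ^t·E[r] = 0.838975, running G = 7.861975
t=5: π = [0.1607, 0.1250, 0.1914, 0.2148, 0.1831, 0.1250], E[r] = 2.0481, γ^t·E[r] = 0.671128, running G = 8.533103
t=6: π = [0.1607, 0.1250, 0.1914, 0.2148, 0.1831, 0.1250], E[r] = 2.0480, γ^t·E[r] = 0.536881, running G = 9.069984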